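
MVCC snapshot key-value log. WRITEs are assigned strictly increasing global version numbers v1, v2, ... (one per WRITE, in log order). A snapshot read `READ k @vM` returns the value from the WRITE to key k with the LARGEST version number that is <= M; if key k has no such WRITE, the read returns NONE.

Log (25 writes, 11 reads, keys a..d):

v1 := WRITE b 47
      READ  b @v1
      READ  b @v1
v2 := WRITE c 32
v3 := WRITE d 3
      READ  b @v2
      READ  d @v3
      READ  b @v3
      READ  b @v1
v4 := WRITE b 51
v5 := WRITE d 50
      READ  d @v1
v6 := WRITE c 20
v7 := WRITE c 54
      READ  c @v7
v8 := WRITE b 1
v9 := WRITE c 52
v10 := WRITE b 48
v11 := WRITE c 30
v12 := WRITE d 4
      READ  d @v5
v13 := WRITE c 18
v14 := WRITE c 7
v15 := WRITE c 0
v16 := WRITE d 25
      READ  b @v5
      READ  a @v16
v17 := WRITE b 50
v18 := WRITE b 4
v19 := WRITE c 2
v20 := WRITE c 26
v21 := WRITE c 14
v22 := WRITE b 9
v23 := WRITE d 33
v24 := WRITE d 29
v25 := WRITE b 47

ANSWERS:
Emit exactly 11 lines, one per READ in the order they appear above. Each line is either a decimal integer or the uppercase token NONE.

Answer: 47
47
47
3
47
47
NONE
54
50
51
NONE

Derivation:
v1: WRITE b=47  (b history now [(1, 47)])
READ b @v1: history=[(1, 47)] -> pick v1 -> 47
READ b @v1: history=[(1, 47)] -> pick v1 -> 47
v2: WRITE c=32  (c history now [(2, 32)])
v3: WRITE d=3  (d history now [(3, 3)])
READ b @v2: history=[(1, 47)] -> pick v1 -> 47
READ d @v3: history=[(3, 3)] -> pick v3 -> 3
READ b @v3: history=[(1, 47)] -> pick v1 -> 47
READ b @v1: history=[(1, 47)] -> pick v1 -> 47
v4: WRITE b=51  (b history now [(1, 47), (4, 51)])
v5: WRITE d=50  (d history now [(3, 3), (5, 50)])
READ d @v1: history=[(3, 3), (5, 50)] -> no version <= 1 -> NONE
v6: WRITE c=20  (c history now [(2, 32), (6, 20)])
v7: WRITE c=54  (c history now [(2, 32), (6, 20), (7, 54)])
READ c @v7: history=[(2, 32), (6, 20), (7, 54)] -> pick v7 -> 54
v8: WRITE b=1  (b history now [(1, 47), (4, 51), (8, 1)])
v9: WRITE c=52  (c history now [(2, 32), (6, 20), (7, 54), (9, 52)])
v10: WRITE b=48  (b history now [(1, 47), (4, 51), (8, 1), (10, 48)])
v11: WRITE c=30  (c history now [(2, 32), (6, 20), (7, 54), (9, 52), (11, 30)])
v12: WRITE d=4  (d history now [(3, 3), (5, 50), (12, 4)])
READ d @v5: history=[(3, 3), (5, 50), (12, 4)] -> pick v5 -> 50
v13: WRITE c=18  (c history now [(2, 32), (6, 20), (7, 54), (9, 52), (11, 30), (13, 18)])
v14: WRITE c=7  (c history now [(2, 32), (6, 20), (7, 54), (9, 52), (11, 30), (13, 18), (14, 7)])
v15: WRITE c=0  (c history now [(2, 32), (6, 20), (7, 54), (9, 52), (11, 30), (13, 18), (14, 7), (15, 0)])
v16: WRITE d=25  (d history now [(3, 3), (5, 50), (12, 4), (16, 25)])
READ b @v5: history=[(1, 47), (4, 51), (8, 1), (10, 48)] -> pick v4 -> 51
READ a @v16: history=[] -> no version <= 16 -> NONE
v17: WRITE b=50  (b history now [(1, 47), (4, 51), (8, 1), (10, 48), (17, 50)])
v18: WRITE b=4  (b history now [(1, 47), (4, 51), (8, 1), (10, 48), (17, 50), (18, 4)])
v19: WRITE c=2  (c history now [(2, 32), (6, 20), (7, 54), (9, 52), (11, 30), (13, 18), (14, 7), (15, 0), (19, 2)])
v20: WRITE c=26  (c history now [(2, 32), (6, 20), (7, 54), (9, 52), (11, 30), (13, 18), (14, 7), (15, 0), (19, 2), (20, 26)])
v21: WRITE c=14  (c history now [(2, 32), (6, 20), (7, 54), (9, 52), (11, 30), (13, 18), (14, 7), (15, 0), (19, 2), (20, 26), (21, 14)])
v22: WRITE b=9  (b history now [(1, 47), (4, 51), (8, 1), (10, 48), (17, 50), (18, 4), (22, 9)])
v23: WRITE d=33  (d history now [(3, 3), (5, 50), (12, 4), (16, 25), (23, 33)])
v24: WRITE d=29  (d history now [(3, 3), (5, 50), (12, 4), (16, 25), (23, 33), (24, 29)])
v25: WRITE b=47  (b history now [(1, 47), (4, 51), (8, 1), (10, 48), (17, 50), (18, 4), (22, 9), (25, 47)])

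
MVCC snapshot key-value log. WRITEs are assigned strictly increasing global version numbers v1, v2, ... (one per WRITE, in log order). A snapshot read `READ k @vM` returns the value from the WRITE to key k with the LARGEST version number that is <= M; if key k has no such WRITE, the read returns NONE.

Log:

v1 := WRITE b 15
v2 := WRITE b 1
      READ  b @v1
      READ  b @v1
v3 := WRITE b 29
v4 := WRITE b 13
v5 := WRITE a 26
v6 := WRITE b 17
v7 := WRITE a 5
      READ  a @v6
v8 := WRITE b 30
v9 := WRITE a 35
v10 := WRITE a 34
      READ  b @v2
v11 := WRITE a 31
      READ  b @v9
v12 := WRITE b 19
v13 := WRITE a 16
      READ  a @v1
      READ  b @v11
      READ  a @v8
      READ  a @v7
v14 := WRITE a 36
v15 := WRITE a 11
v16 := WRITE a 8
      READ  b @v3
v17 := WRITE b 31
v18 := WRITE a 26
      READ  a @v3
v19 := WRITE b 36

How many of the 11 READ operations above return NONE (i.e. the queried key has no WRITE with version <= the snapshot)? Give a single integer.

Answer: 2

Derivation:
v1: WRITE b=15  (b history now [(1, 15)])
v2: WRITE b=1  (b history now [(1, 15), (2, 1)])
READ b @v1: history=[(1, 15), (2, 1)] -> pick v1 -> 15
READ b @v1: history=[(1, 15), (2, 1)] -> pick v1 -> 15
v3: WRITE b=29  (b history now [(1, 15), (2, 1), (3, 29)])
v4: WRITE b=13  (b history now [(1, 15), (2, 1), (3, 29), (4, 13)])
v5: WRITE a=26  (a history now [(5, 26)])
v6: WRITE b=17  (b history now [(1, 15), (2, 1), (3, 29), (4, 13), (6, 17)])
v7: WRITE a=5  (a history now [(5, 26), (7, 5)])
READ a @v6: history=[(5, 26), (7, 5)] -> pick v5 -> 26
v8: WRITE b=30  (b history now [(1, 15), (2, 1), (3, 29), (4, 13), (6, 17), (8, 30)])
v9: WRITE a=35  (a history now [(5, 26), (7, 5), (9, 35)])
v10: WRITE a=34  (a history now [(5, 26), (7, 5), (9, 35), (10, 34)])
READ b @v2: history=[(1, 15), (2, 1), (3, 29), (4, 13), (6, 17), (8, 30)] -> pick v2 -> 1
v11: WRITE a=31  (a history now [(5, 26), (7, 5), (9, 35), (10, 34), (11, 31)])
READ b @v9: history=[(1, 15), (2, 1), (3, 29), (4, 13), (6, 17), (8, 30)] -> pick v8 -> 30
v12: WRITE b=19  (b history now [(1, 15), (2, 1), (3, 29), (4, 13), (6, 17), (8, 30), (12, 19)])
v13: WRITE a=16  (a history now [(5, 26), (7, 5), (9, 35), (10, 34), (11, 31), (13, 16)])
READ a @v1: history=[(5, 26), (7, 5), (9, 35), (10, 34), (11, 31), (13, 16)] -> no version <= 1 -> NONE
READ b @v11: history=[(1, 15), (2, 1), (3, 29), (4, 13), (6, 17), (8, 30), (12, 19)] -> pick v8 -> 30
READ a @v8: history=[(5, 26), (7, 5), (9, 35), (10, 34), (11, 31), (13, 16)] -> pick v7 -> 5
READ a @v7: history=[(5, 26), (7, 5), (9, 35), (10, 34), (11, 31), (13, 16)] -> pick v7 -> 5
v14: WRITE a=36  (a history now [(5, 26), (7, 5), (9, 35), (10, 34), (11, 31), (13, 16), (14, 36)])
v15: WRITE a=11  (a history now [(5, 26), (7, 5), (9, 35), (10, 34), (11, 31), (13, 16), (14, 36), (15, 11)])
v16: WRITE a=8  (a history now [(5, 26), (7, 5), (9, 35), (10, 34), (11, 31), (13, 16), (14, 36), (15, 11), (16, 8)])
READ b @v3: history=[(1, 15), (2, 1), (3, 29), (4, 13), (6, 17), (8, 30), (12, 19)] -> pick v3 -> 29
v17: WRITE b=31  (b history now [(1, 15), (2, 1), (3, 29), (4, 13), (6, 17), (8, 30), (12, 19), (17, 31)])
v18: WRITE a=26  (a history now [(5, 26), (7, 5), (9, 35), (10, 34), (11, 31), (13, 16), (14, 36), (15, 11), (16, 8), (18, 26)])
READ a @v3: history=[(5, 26), (7, 5), (9, 35), (10, 34), (11, 31), (13, 16), (14, 36), (15, 11), (16, 8), (18, 26)] -> no version <= 3 -> NONE
v19: WRITE b=36  (b history now [(1, 15), (2, 1), (3, 29), (4, 13), (6, 17), (8, 30), (12, 19), (17, 31), (19, 36)])
Read results in order: ['15', '15', '26', '1', '30', 'NONE', '30', '5', '5', '29', 'NONE']
NONE count = 2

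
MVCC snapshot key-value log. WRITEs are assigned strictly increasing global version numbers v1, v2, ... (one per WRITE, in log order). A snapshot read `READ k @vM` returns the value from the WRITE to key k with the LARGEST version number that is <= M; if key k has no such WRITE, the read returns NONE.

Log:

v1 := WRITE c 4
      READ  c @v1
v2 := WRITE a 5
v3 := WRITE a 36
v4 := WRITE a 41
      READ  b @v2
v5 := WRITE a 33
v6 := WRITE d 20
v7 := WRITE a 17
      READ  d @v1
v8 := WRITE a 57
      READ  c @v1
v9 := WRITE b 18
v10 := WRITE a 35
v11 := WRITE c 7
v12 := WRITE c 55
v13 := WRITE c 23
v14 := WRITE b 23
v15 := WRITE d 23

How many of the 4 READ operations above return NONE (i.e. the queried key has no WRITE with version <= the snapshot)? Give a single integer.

Answer: 2

Derivation:
v1: WRITE c=4  (c history now [(1, 4)])
READ c @v1: history=[(1, 4)] -> pick v1 -> 4
v2: WRITE a=5  (a history now [(2, 5)])
v3: WRITE a=36  (a history now [(2, 5), (3, 36)])
v4: WRITE a=41  (a history now [(2, 5), (3, 36), (4, 41)])
READ b @v2: history=[] -> no version <= 2 -> NONE
v5: WRITE a=33  (a history now [(2, 5), (3, 36), (4, 41), (5, 33)])
v6: WRITE d=20  (d history now [(6, 20)])
v7: WRITE a=17  (a history now [(2, 5), (3, 36), (4, 41), (5, 33), (7, 17)])
READ d @v1: history=[(6, 20)] -> no version <= 1 -> NONE
v8: WRITE a=57  (a history now [(2, 5), (3, 36), (4, 41), (5, 33), (7, 17), (8, 57)])
READ c @v1: history=[(1, 4)] -> pick v1 -> 4
v9: WRITE b=18  (b history now [(9, 18)])
v10: WRITE a=35  (a history now [(2, 5), (3, 36), (4, 41), (5, 33), (7, 17), (8, 57), (10, 35)])
v11: WRITE c=7  (c history now [(1, 4), (11, 7)])
v12: WRITE c=55  (c history now [(1, 4), (11, 7), (12, 55)])
v13: WRITE c=23  (c history now [(1, 4), (11, 7), (12, 55), (13, 23)])
v14: WRITE b=23  (b history now [(9, 18), (14, 23)])
v15: WRITE d=23  (d history now [(6, 20), (15, 23)])
Read results in order: ['4', 'NONE', 'NONE', '4']
NONE count = 2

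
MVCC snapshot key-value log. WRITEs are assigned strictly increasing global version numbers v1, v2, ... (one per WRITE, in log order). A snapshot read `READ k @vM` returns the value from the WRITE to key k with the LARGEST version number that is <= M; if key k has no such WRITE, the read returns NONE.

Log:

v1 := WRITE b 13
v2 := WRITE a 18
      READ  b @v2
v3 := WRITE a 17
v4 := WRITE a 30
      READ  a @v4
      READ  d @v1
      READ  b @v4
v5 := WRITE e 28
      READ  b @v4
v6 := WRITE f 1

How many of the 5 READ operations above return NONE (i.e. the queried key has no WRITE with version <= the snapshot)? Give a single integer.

Answer: 1

Derivation:
v1: WRITE b=13  (b history now [(1, 13)])
v2: WRITE a=18  (a history now [(2, 18)])
READ b @v2: history=[(1, 13)] -> pick v1 -> 13
v3: WRITE a=17  (a history now [(2, 18), (3, 17)])
v4: WRITE a=30  (a history now [(2, 18), (3, 17), (4, 30)])
READ a @v4: history=[(2, 18), (3, 17), (4, 30)] -> pick v4 -> 30
READ d @v1: history=[] -> no version <= 1 -> NONE
READ b @v4: history=[(1, 13)] -> pick v1 -> 13
v5: WRITE e=28  (e history now [(5, 28)])
READ b @v4: history=[(1, 13)] -> pick v1 -> 13
v6: WRITE f=1  (f history now [(6, 1)])
Read results in order: ['13', '30', 'NONE', '13', '13']
NONE count = 1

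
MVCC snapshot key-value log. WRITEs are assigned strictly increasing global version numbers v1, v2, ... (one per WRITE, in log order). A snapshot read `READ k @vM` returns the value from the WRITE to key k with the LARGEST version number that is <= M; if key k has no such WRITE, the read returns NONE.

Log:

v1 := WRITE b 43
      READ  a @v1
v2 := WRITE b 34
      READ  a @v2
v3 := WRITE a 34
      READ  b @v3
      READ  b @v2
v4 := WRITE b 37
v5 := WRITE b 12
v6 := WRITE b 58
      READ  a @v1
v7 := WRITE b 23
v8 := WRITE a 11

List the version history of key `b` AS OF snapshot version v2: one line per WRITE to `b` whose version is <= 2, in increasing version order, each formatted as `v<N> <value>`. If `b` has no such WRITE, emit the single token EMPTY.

Scan writes for key=b with version <= 2:
  v1 WRITE b 43 -> keep
  v2 WRITE b 34 -> keep
  v3 WRITE a 34 -> skip
  v4 WRITE b 37 -> drop (> snap)
  v5 WRITE b 12 -> drop (> snap)
  v6 WRITE b 58 -> drop (> snap)
  v7 WRITE b 23 -> drop (> snap)
  v8 WRITE a 11 -> skip
Collected: [(1, 43), (2, 34)]

Answer: v1 43
v2 34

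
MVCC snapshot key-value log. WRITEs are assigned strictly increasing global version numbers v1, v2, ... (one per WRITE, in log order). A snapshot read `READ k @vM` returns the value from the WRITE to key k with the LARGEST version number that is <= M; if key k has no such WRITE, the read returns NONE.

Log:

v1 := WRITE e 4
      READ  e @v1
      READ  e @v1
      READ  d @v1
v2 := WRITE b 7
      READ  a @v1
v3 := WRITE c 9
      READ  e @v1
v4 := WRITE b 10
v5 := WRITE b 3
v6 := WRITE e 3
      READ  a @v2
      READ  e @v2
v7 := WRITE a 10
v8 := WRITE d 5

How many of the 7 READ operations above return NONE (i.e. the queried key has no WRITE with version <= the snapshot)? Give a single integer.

Answer: 3

Derivation:
v1: WRITE e=4  (e history now [(1, 4)])
READ e @v1: history=[(1, 4)] -> pick v1 -> 4
READ e @v1: history=[(1, 4)] -> pick v1 -> 4
READ d @v1: history=[] -> no version <= 1 -> NONE
v2: WRITE b=7  (b history now [(2, 7)])
READ a @v1: history=[] -> no version <= 1 -> NONE
v3: WRITE c=9  (c history now [(3, 9)])
READ e @v1: history=[(1, 4)] -> pick v1 -> 4
v4: WRITE b=10  (b history now [(2, 7), (4, 10)])
v5: WRITE b=3  (b history now [(2, 7), (4, 10), (5, 3)])
v6: WRITE e=3  (e history now [(1, 4), (6, 3)])
READ a @v2: history=[] -> no version <= 2 -> NONE
READ e @v2: history=[(1, 4), (6, 3)] -> pick v1 -> 4
v7: WRITE a=10  (a history now [(7, 10)])
v8: WRITE d=5  (d history now [(8, 5)])
Read results in order: ['4', '4', 'NONE', 'NONE', '4', 'NONE', '4']
NONE count = 3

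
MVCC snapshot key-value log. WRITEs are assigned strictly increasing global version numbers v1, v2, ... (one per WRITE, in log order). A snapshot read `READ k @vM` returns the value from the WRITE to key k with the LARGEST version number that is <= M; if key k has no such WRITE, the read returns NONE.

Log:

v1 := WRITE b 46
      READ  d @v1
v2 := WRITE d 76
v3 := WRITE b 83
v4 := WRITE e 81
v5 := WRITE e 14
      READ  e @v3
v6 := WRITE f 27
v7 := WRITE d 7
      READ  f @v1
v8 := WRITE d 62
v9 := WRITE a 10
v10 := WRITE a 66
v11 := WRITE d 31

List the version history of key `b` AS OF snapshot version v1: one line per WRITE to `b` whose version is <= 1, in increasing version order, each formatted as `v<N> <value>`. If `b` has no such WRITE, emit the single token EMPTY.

Scan writes for key=b with version <= 1:
  v1 WRITE b 46 -> keep
  v2 WRITE d 76 -> skip
  v3 WRITE b 83 -> drop (> snap)
  v4 WRITE e 81 -> skip
  v5 WRITE e 14 -> skip
  v6 WRITE f 27 -> skip
  v7 WRITE d 7 -> skip
  v8 WRITE d 62 -> skip
  v9 WRITE a 10 -> skip
  v10 WRITE a 66 -> skip
  v11 WRITE d 31 -> skip
Collected: [(1, 46)]

Answer: v1 46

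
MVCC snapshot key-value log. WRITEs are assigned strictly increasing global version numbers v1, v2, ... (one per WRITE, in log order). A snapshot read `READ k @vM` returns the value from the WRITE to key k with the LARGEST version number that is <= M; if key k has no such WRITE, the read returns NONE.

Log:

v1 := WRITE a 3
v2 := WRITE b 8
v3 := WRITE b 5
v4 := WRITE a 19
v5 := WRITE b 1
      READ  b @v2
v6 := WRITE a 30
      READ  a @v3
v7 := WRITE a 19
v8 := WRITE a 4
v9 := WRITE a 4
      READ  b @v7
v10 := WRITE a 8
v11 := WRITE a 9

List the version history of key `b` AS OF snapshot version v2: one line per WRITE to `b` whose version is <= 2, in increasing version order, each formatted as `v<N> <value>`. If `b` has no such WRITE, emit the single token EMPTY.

Answer: v2 8

Derivation:
Scan writes for key=b with version <= 2:
  v1 WRITE a 3 -> skip
  v2 WRITE b 8 -> keep
  v3 WRITE b 5 -> drop (> snap)
  v4 WRITE a 19 -> skip
  v5 WRITE b 1 -> drop (> snap)
  v6 WRITE a 30 -> skip
  v7 WRITE a 19 -> skip
  v8 WRITE a 4 -> skip
  v9 WRITE a 4 -> skip
  v10 WRITE a 8 -> skip
  v11 WRITE a 9 -> skip
Collected: [(2, 8)]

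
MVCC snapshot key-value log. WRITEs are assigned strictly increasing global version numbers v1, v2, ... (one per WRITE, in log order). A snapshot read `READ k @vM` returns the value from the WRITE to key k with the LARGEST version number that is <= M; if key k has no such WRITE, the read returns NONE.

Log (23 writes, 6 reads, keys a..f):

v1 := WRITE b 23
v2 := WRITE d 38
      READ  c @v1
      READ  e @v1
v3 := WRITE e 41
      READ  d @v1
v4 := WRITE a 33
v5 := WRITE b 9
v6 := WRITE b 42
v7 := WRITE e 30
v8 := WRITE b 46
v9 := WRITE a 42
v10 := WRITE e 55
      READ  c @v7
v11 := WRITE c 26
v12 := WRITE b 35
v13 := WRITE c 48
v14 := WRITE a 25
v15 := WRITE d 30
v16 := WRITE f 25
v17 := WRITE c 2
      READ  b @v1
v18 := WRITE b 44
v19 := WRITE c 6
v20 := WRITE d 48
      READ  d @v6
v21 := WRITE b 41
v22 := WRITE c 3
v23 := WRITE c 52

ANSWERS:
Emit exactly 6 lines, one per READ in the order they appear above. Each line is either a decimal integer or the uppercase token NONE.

v1: WRITE b=23  (b history now [(1, 23)])
v2: WRITE d=38  (d history now [(2, 38)])
READ c @v1: history=[] -> no version <= 1 -> NONE
READ e @v1: history=[] -> no version <= 1 -> NONE
v3: WRITE e=41  (e history now [(3, 41)])
READ d @v1: history=[(2, 38)] -> no version <= 1 -> NONE
v4: WRITE a=33  (a history now [(4, 33)])
v5: WRITE b=9  (b history now [(1, 23), (5, 9)])
v6: WRITE b=42  (b history now [(1, 23), (5, 9), (6, 42)])
v7: WRITE e=30  (e history now [(3, 41), (7, 30)])
v8: WRITE b=46  (b history now [(1, 23), (5, 9), (6, 42), (8, 46)])
v9: WRITE a=42  (a history now [(4, 33), (9, 42)])
v10: WRITE e=55  (e history now [(3, 41), (7, 30), (10, 55)])
READ c @v7: history=[] -> no version <= 7 -> NONE
v11: WRITE c=26  (c history now [(11, 26)])
v12: WRITE b=35  (b history now [(1, 23), (5, 9), (6, 42), (8, 46), (12, 35)])
v13: WRITE c=48  (c history now [(11, 26), (13, 48)])
v14: WRITE a=25  (a history now [(4, 33), (9, 42), (14, 25)])
v15: WRITE d=30  (d history now [(2, 38), (15, 30)])
v16: WRITE f=25  (f history now [(16, 25)])
v17: WRITE c=2  (c history now [(11, 26), (13, 48), (17, 2)])
READ b @v1: history=[(1, 23), (5, 9), (6, 42), (8, 46), (12, 35)] -> pick v1 -> 23
v18: WRITE b=44  (b history now [(1, 23), (5, 9), (6, 42), (8, 46), (12, 35), (18, 44)])
v19: WRITE c=6  (c history now [(11, 26), (13, 48), (17, 2), (19, 6)])
v20: WRITE d=48  (d history now [(2, 38), (15, 30), (20, 48)])
READ d @v6: history=[(2, 38), (15, 30), (20, 48)] -> pick v2 -> 38
v21: WRITE b=41  (b history now [(1, 23), (5, 9), (6, 42), (8, 46), (12, 35), (18, 44), (21, 41)])
v22: WRITE c=3  (c history now [(11, 26), (13, 48), (17, 2), (19, 6), (22, 3)])
v23: WRITE c=52  (c history now [(11, 26), (13, 48), (17, 2), (19, 6), (22, 3), (23, 52)])

Answer: NONE
NONE
NONE
NONE
23
38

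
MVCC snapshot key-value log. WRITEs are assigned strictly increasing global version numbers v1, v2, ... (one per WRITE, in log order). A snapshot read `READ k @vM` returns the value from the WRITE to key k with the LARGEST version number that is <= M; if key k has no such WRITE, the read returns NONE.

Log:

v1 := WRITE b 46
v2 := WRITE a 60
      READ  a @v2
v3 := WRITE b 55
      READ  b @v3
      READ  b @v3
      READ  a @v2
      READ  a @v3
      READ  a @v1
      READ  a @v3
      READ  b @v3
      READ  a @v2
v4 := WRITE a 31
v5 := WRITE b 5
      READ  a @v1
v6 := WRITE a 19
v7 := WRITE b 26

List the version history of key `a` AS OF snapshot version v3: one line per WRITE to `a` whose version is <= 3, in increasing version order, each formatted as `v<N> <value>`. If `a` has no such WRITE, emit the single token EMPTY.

Scan writes for key=a with version <= 3:
  v1 WRITE b 46 -> skip
  v2 WRITE a 60 -> keep
  v3 WRITE b 55 -> skip
  v4 WRITE a 31 -> drop (> snap)
  v5 WRITE b 5 -> skip
  v6 WRITE a 19 -> drop (> snap)
  v7 WRITE b 26 -> skip
Collected: [(2, 60)]

Answer: v2 60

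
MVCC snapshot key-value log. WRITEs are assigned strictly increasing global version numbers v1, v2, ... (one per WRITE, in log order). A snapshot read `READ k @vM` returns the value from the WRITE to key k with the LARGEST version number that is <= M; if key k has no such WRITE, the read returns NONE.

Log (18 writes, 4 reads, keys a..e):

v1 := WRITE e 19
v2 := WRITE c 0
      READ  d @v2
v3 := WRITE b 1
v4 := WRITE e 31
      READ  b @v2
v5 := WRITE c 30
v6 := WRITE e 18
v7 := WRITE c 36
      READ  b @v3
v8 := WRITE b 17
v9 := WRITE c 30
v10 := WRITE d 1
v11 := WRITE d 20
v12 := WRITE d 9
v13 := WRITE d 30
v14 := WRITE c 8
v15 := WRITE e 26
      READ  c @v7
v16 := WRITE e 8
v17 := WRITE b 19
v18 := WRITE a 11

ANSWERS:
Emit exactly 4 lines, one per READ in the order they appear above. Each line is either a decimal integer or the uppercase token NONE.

Answer: NONE
NONE
1
36

Derivation:
v1: WRITE e=19  (e history now [(1, 19)])
v2: WRITE c=0  (c history now [(2, 0)])
READ d @v2: history=[] -> no version <= 2 -> NONE
v3: WRITE b=1  (b history now [(3, 1)])
v4: WRITE e=31  (e history now [(1, 19), (4, 31)])
READ b @v2: history=[(3, 1)] -> no version <= 2 -> NONE
v5: WRITE c=30  (c history now [(2, 0), (5, 30)])
v6: WRITE e=18  (e history now [(1, 19), (4, 31), (6, 18)])
v7: WRITE c=36  (c history now [(2, 0), (5, 30), (7, 36)])
READ b @v3: history=[(3, 1)] -> pick v3 -> 1
v8: WRITE b=17  (b history now [(3, 1), (8, 17)])
v9: WRITE c=30  (c history now [(2, 0), (5, 30), (7, 36), (9, 30)])
v10: WRITE d=1  (d history now [(10, 1)])
v11: WRITE d=20  (d history now [(10, 1), (11, 20)])
v12: WRITE d=9  (d history now [(10, 1), (11, 20), (12, 9)])
v13: WRITE d=30  (d history now [(10, 1), (11, 20), (12, 9), (13, 30)])
v14: WRITE c=8  (c history now [(2, 0), (5, 30), (7, 36), (9, 30), (14, 8)])
v15: WRITE e=26  (e history now [(1, 19), (4, 31), (6, 18), (15, 26)])
READ c @v7: history=[(2, 0), (5, 30), (7, 36), (9, 30), (14, 8)] -> pick v7 -> 36
v16: WRITE e=8  (e history now [(1, 19), (4, 31), (6, 18), (15, 26), (16, 8)])
v17: WRITE b=19  (b history now [(3, 1), (8, 17), (17, 19)])
v18: WRITE a=11  (a history now [(18, 11)])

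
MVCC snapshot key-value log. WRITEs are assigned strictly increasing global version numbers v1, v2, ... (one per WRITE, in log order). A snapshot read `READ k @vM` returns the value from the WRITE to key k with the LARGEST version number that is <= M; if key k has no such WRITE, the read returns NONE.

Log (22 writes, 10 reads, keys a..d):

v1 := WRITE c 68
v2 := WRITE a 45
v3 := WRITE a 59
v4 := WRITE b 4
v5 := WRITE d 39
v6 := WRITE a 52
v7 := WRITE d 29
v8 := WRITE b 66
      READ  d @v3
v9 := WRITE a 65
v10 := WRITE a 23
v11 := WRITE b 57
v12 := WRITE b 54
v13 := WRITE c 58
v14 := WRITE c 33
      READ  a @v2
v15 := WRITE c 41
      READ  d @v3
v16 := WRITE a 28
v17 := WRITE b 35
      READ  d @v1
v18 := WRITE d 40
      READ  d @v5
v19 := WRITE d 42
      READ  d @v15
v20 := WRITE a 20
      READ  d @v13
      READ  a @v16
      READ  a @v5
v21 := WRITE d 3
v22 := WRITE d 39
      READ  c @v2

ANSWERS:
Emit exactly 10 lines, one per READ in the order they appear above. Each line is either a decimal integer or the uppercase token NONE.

Answer: NONE
45
NONE
NONE
39
29
29
28
59
68

Derivation:
v1: WRITE c=68  (c history now [(1, 68)])
v2: WRITE a=45  (a history now [(2, 45)])
v3: WRITE a=59  (a history now [(2, 45), (3, 59)])
v4: WRITE b=4  (b history now [(4, 4)])
v5: WRITE d=39  (d history now [(5, 39)])
v6: WRITE a=52  (a history now [(2, 45), (3, 59), (6, 52)])
v7: WRITE d=29  (d history now [(5, 39), (7, 29)])
v8: WRITE b=66  (b history now [(4, 4), (8, 66)])
READ d @v3: history=[(5, 39), (7, 29)] -> no version <= 3 -> NONE
v9: WRITE a=65  (a history now [(2, 45), (3, 59), (6, 52), (9, 65)])
v10: WRITE a=23  (a history now [(2, 45), (3, 59), (6, 52), (9, 65), (10, 23)])
v11: WRITE b=57  (b history now [(4, 4), (8, 66), (11, 57)])
v12: WRITE b=54  (b history now [(4, 4), (8, 66), (11, 57), (12, 54)])
v13: WRITE c=58  (c history now [(1, 68), (13, 58)])
v14: WRITE c=33  (c history now [(1, 68), (13, 58), (14, 33)])
READ a @v2: history=[(2, 45), (3, 59), (6, 52), (9, 65), (10, 23)] -> pick v2 -> 45
v15: WRITE c=41  (c history now [(1, 68), (13, 58), (14, 33), (15, 41)])
READ d @v3: history=[(5, 39), (7, 29)] -> no version <= 3 -> NONE
v16: WRITE a=28  (a history now [(2, 45), (3, 59), (6, 52), (9, 65), (10, 23), (16, 28)])
v17: WRITE b=35  (b history now [(4, 4), (8, 66), (11, 57), (12, 54), (17, 35)])
READ d @v1: history=[(5, 39), (7, 29)] -> no version <= 1 -> NONE
v18: WRITE d=40  (d history now [(5, 39), (7, 29), (18, 40)])
READ d @v5: history=[(5, 39), (7, 29), (18, 40)] -> pick v5 -> 39
v19: WRITE d=42  (d history now [(5, 39), (7, 29), (18, 40), (19, 42)])
READ d @v15: history=[(5, 39), (7, 29), (18, 40), (19, 42)] -> pick v7 -> 29
v20: WRITE a=20  (a history now [(2, 45), (3, 59), (6, 52), (9, 65), (10, 23), (16, 28), (20, 20)])
READ d @v13: history=[(5, 39), (7, 29), (18, 40), (19, 42)] -> pick v7 -> 29
READ a @v16: history=[(2, 45), (3, 59), (6, 52), (9, 65), (10, 23), (16, 28), (20, 20)] -> pick v16 -> 28
READ a @v5: history=[(2, 45), (3, 59), (6, 52), (9, 65), (10, 23), (16, 28), (20, 20)] -> pick v3 -> 59
v21: WRITE d=3  (d history now [(5, 39), (7, 29), (18, 40), (19, 42), (21, 3)])
v22: WRITE d=39  (d history now [(5, 39), (7, 29), (18, 40), (19, 42), (21, 3), (22, 39)])
READ c @v2: history=[(1, 68), (13, 58), (14, 33), (15, 41)] -> pick v1 -> 68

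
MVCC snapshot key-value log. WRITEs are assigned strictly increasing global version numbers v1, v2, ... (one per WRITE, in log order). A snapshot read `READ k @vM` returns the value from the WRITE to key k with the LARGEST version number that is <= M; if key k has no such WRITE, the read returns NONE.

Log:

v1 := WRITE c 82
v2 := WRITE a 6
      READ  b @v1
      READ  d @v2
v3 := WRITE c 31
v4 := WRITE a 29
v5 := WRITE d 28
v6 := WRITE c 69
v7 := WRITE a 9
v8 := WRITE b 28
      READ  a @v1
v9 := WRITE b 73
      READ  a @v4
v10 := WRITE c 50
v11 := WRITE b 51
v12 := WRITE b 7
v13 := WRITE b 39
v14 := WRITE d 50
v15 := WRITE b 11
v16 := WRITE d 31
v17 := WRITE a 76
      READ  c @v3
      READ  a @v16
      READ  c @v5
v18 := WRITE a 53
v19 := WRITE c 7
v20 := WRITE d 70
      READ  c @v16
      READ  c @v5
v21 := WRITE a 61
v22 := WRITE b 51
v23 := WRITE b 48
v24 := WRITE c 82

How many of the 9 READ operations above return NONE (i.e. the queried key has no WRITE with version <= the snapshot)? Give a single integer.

v1: WRITE c=82  (c history now [(1, 82)])
v2: WRITE a=6  (a history now [(2, 6)])
READ b @v1: history=[] -> no version <= 1 -> NONE
READ d @v2: history=[] -> no version <= 2 -> NONE
v3: WRITE c=31  (c history now [(1, 82), (3, 31)])
v4: WRITE a=29  (a history now [(2, 6), (4, 29)])
v5: WRITE d=28  (d history now [(5, 28)])
v6: WRITE c=69  (c history now [(1, 82), (3, 31), (6, 69)])
v7: WRITE a=9  (a history now [(2, 6), (4, 29), (7, 9)])
v8: WRITE b=28  (b history now [(8, 28)])
READ a @v1: history=[(2, 6), (4, 29), (7, 9)] -> no version <= 1 -> NONE
v9: WRITE b=73  (b history now [(8, 28), (9, 73)])
READ a @v4: history=[(2, 6), (4, 29), (7, 9)] -> pick v4 -> 29
v10: WRITE c=50  (c history now [(1, 82), (3, 31), (6, 69), (10, 50)])
v11: WRITE b=51  (b history now [(8, 28), (9, 73), (11, 51)])
v12: WRITE b=7  (b history now [(8, 28), (9, 73), (11, 51), (12, 7)])
v13: WRITE b=39  (b history now [(8, 28), (9, 73), (11, 51), (12, 7), (13, 39)])
v14: WRITE d=50  (d history now [(5, 28), (14, 50)])
v15: WRITE b=11  (b history now [(8, 28), (9, 73), (11, 51), (12, 7), (13, 39), (15, 11)])
v16: WRITE d=31  (d history now [(5, 28), (14, 50), (16, 31)])
v17: WRITE a=76  (a history now [(2, 6), (4, 29), (7, 9), (17, 76)])
READ c @v3: history=[(1, 82), (3, 31), (6, 69), (10, 50)] -> pick v3 -> 31
READ a @v16: history=[(2, 6), (4, 29), (7, 9), (17, 76)] -> pick v7 -> 9
READ c @v5: history=[(1, 82), (3, 31), (6, 69), (10, 50)] -> pick v3 -> 31
v18: WRITE a=53  (a history now [(2, 6), (4, 29), (7, 9), (17, 76), (18, 53)])
v19: WRITE c=7  (c history now [(1, 82), (3, 31), (6, 69), (10, 50), (19, 7)])
v20: WRITE d=70  (d history now [(5, 28), (14, 50), (16, 31), (20, 70)])
READ c @v16: history=[(1, 82), (3, 31), (6, 69), (10, 50), (19, 7)] -> pick v10 -> 50
READ c @v5: history=[(1, 82), (3, 31), (6, 69), (10, 50), (19, 7)] -> pick v3 -> 31
v21: WRITE a=61  (a history now [(2, 6), (4, 29), (7, 9), (17, 76), (18, 53), (21, 61)])
v22: WRITE b=51  (b history now [(8, 28), (9, 73), (11, 51), (12, 7), (13, 39), (15, 11), (22, 51)])
v23: WRITE b=48  (b history now [(8, 28), (9, 73), (11, 51), (12, 7), (13, 39), (15, 11), (22, 51), (23, 48)])
v24: WRITE c=82  (c history now [(1, 82), (3, 31), (6, 69), (10, 50), (19, 7), (24, 82)])
Read results in order: ['NONE', 'NONE', 'NONE', '29', '31', '9', '31', '50', '31']
NONE count = 3

Answer: 3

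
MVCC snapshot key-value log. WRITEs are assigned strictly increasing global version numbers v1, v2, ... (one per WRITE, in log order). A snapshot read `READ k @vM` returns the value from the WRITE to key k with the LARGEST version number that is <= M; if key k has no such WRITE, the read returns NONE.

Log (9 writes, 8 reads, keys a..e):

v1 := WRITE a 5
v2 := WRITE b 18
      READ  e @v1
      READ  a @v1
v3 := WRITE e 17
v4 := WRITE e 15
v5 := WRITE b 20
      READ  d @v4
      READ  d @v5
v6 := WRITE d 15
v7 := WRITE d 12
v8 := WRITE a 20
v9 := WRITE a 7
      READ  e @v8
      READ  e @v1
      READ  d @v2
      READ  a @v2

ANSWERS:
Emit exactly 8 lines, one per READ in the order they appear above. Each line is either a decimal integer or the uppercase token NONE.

Answer: NONE
5
NONE
NONE
15
NONE
NONE
5

Derivation:
v1: WRITE a=5  (a history now [(1, 5)])
v2: WRITE b=18  (b history now [(2, 18)])
READ e @v1: history=[] -> no version <= 1 -> NONE
READ a @v1: history=[(1, 5)] -> pick v1 -> 5
v3: WRITE e=17  (e history now [(3, 17)])
v4: WRITE e=15  (e history now [(3, 17), (4, 15)])
v5: WRITE b=20  (b history now [(2, 18), (5, 20)])
READ d @v4: history=[] -> no version <= 4 -> NONE
READ d @v5: history=[] -> no version <= 5 -> NONE
v6: WRITE d=15  (d history now [(6, 15)])
v7: WRITE d=12  (d history now [(6, 15), (7, 12)])
v8: WRITE a=20  (a history now [(1, 5), (8, 20)])
v9: WRITE a=7  (a history now [(1, 5), (8, 20), (9, 7)])
READ e @v8: history=[(3, 17), (4, 15)] -> pick v4 -> 15
READ e @v1: history=[(3, 17), (4, 15)] -> no version <= 1 -> NONE
READ d @v2: history=[(6, 15), (7, 12)] -> no version <= 2 -> NONE
READ a @v2: history=[(1, 5), (8, 20), (9, 7)] -> pick v1 -> 5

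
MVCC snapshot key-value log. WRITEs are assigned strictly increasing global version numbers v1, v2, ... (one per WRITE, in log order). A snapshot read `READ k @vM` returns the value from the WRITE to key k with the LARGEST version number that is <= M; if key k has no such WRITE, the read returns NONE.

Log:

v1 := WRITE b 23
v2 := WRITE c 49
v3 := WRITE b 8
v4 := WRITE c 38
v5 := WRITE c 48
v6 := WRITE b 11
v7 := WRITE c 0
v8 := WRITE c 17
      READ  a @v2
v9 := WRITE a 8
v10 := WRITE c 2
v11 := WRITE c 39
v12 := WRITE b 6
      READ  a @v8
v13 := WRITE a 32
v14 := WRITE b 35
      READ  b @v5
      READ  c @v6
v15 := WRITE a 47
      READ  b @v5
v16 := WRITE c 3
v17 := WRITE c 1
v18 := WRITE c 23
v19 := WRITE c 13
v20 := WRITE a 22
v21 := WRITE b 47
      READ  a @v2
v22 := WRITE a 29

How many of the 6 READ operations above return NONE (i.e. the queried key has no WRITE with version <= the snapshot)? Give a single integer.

v1: WRITE b=23  (b history now [(1, 23)])
v2: WRITE c=49  (c history now [(2, 49)])
v3: WRITE b=8  (b history now [(1, 23), (3, 8)])
v4: WRITE c=38  (c history now [(2, 49), (4, 38)])
v5: WRITE c=48  (c history now [(2, 49), (4, 38), (5, 48)])
v6: WRITE b=11  (b history now [(1, 23), (3, 8), (6, 11)])
v7: WRITE c=0  (c history now [(2, 49), (4, 38), (5, 48), (7, 0)])
v8: WRITE c=17  (c history now [(2, 49), (4, 38), (5, 48), (7, 0), (8, 17)])
READ a @v2: history=[] -> no version <= 2 -> NONE
v9: WRITE a=8  (a history now [(9, 8)])
v10: WRITE c=2  (c history now [(2, 49), (4, 38), (5, 48), (7, 0), (8, 17), (10, 2)])
v11: WRITE c=39  (c history now [(2, 49), (4, 38), (5, 48), (7, 0), (8, 17), (10, 2), (11, 39)])
v12: WRITE b=6  (b history now [(1, 23), (3, 8), (6, 11), (12, 6)])
READ a @v8: history=[(9, 8)] -> no version <= 8 -> NONE
v13: WRITE a=32  (a history now [(9, 8), (13, 32)])
v14: WRITE b=35  (b history now [(1, 23), (3, 8), (6, 11), (12, 6), (14, 35)])
READ b @v5: history=[(1, 23), (3, 8), (6, 11), (12, 6), (14, 35)] -> pick v3 -> 8
READ c @v6: history=[(2, 49), (4, 38), (5, 48), (7, 0), (8, 17), (10, 2), (11, 39)] -> pick v5 -> 48
v15: WRITE a=47  (a history now [(9, 8), (13, 32), (15, 47)])
READ b @v5: history=[(1, 23), (3, 8), (6, 11), (12, 6), (14, 35)] -> pick v3 -> 8
v16: WRITE c=3  (c history now [(2, 49), (4, 38), (5, 48), (7, 0), (8, 17), (10, 2), (11, 39), (16, 3)])
v17: WRITE c=1  (c history now [(2, 49), (4, 38), (5, 48), (7, 0), (8, 17), (10, 2), (11, 39), (16, 3), (17, 1)])
v18: WRITE c=23  (c history now [(2, 49), (4, 38), (5, 48), (7, 0), (8, 17), (10, 2), (11, 39), (16, 3), (17, 1), (18, 23)])
v19: WRITE c=13  (c history now [(2, 49), (4, 38), (5, 48), (7, 0), (8, 17), (10, 2), (11, 39), (16, 3), (17, 1), (18, 23), (19, 13)])
v20: WRITE a=22  (a history now [(9, 8), (13, 32), (15, 47), (20, 22)])
v21: WRITE b=47  (b history now [(1, 23), (3, 8), (6, 11), (12, 6), (14, 35), (21, 47)])
READ a @v2: history=[(9, 8), (13, 32), (15, 47), (20, 22)] -> no version <= 2 -> NONE
v22: WRITE a=29  (a history now [(9, 8), (13, 32), (15, 47), (20, 22), (22, 29)])
Read results in order: ['NONE', 'NONE', '8', '48', '8', 'NONE']
NONE count = 3

Answer: 3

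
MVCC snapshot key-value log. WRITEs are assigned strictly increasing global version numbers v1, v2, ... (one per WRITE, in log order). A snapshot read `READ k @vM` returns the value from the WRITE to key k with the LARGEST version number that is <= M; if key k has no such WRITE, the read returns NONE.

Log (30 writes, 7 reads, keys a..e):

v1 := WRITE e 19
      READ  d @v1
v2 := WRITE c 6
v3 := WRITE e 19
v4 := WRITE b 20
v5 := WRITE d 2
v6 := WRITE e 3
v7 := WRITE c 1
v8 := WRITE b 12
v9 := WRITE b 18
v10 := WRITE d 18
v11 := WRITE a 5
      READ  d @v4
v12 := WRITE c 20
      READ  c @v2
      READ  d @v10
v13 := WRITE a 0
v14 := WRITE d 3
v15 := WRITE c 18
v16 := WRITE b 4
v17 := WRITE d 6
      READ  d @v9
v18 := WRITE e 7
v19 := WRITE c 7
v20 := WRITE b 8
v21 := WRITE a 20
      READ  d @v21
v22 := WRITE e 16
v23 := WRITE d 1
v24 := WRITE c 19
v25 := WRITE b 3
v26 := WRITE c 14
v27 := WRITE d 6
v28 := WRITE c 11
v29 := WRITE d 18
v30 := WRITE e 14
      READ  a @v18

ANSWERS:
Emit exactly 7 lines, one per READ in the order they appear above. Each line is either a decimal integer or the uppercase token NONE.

Answer: NONE
NONE
6
18
2
6
0

Derivation:
v1: WRITE e=19  (e history now [(1, 19)])
READ d @v1: history=[] -> no version <= 1 -> NONE
v2: WRITE c=6  (c history now [(2, 6)])
v3: WRITE e=19  (e history now [(1, 19), (3, 19)])
v4: WRITE b=20  (b history now [(4, 20)])
v5: WRITE d=2  (d history now [(5, 2)])
v6: WRITE e=3  (e history now [(1, 19), (3, 19), (6, 3)])
v7: WRITE c=1  (c history now [(2, 6), (7, 1)])
v8: WRITE b=12  (b history now [(4, 20), (8, 12)])
v9: WRITE b=18  (b history now [(4, 20), (8, 12), (9, 18)])
v10: WRITE d=18  (d history now [(5, 2), (10, 18)])
v11: WRITE a=5  (a history now [(11, 5)])
READ d @v4: history=[(5, 2), (10, 18)] -> no version <= 4 -> NONE
v12: WRITE c=20  (c history now [(2, 6), (7, 1), (12, 20)])
READ c @v2: history=[(2, 6), (7, 1), (12, 20)] -> pick v2 -> 6
READ d @v10: history=[(5, 2), (10, 18)] -> pick v10 -> 18
v13: WRITE a=0  (a history now [(11, 5), (13, 0)])
v14: WRITE d=3  (d history now [(5, 2), (10, 18), (14, 3)])
v15: WRITE c=18  (c history now [(2, 6), (7, 1), (12, 20), (15, 18)])
v16: WRITE b=4  (b history now [(4, 20), (8, 12), (9, 18), (16, 4)])
v17: WRITE d=6  (d history now [(5, 2), (10, 18), (14, 3), (17, 6)])
READ d @v9: history=[(5, 2), (10, 18), (14, 3), (17, 6)] -> pick v5 -> 2
v18: WRITE e=7  (e history now [(1, 19), (3, 19), (6, 3), (18, 7)])
v19: WRITE c=7  (c history now [(2, 6), (7, 1), (12, 20), (15, 18), (19, 7)])
v20: WRITE b=8  (b history now [(4, 20), (8, 12), (9, 18), (16, 4), (20, 8)])
v21: WRITE a=20  (a history now [(11, 5), (13, 0), (21, 20)])
READ d @v21: history=[(5, 2), (10, 18), (14, 3), (17, 6)] -> pick v17 -> 6
v22: WRITE e=16  (e history now [(1, 19), (3, 19), (6, 3), (18, 7), (22, 16)])
v23: WRITE d=1  (d history now [(5, 2), (10, 18), (14, 3), (17, 6), (23, 1)])
v24: WRITE c=19  (c history now [(2, 6), (7, 1), (12, 20), (15, 18), (19, 7), (24, 19)])
v25: WRITE b=3  (b history now [(4, 20), (8, 12), (9, 18), (16, 4), (20, 8), (25, 3)])
v26: WRITE c=14  (c history now [(2, 6), (7, 1), (12, 20), (15, 18), (19, 7), (24, 19), (26, 14)])
v27: WRITE d=6  (d history now [(5, 2), (10, 18), (14, 3), (17, 6), (23, 1), (27, 6)])
v28: WRITE c=11  (c history now [(2, 6), (7, 1), (12, 20), (15, 18), (19, 7), (24, 19), (26, 14), (28, 11)])
v29: WRITE d=18  (d history now [(5, 2), (10, 18), (14, 3), (17, 6), (23, 1), (27, 6), (29, 18)])
v30: WRITE e=14  (e history now [(1, 19), (3, 19), (6, 3), (18, 7), (22, 16), (30, 14)])
READ a @v18: history=[(11, 5), (13, 0), (21, 20)] -> pick v13 -> 0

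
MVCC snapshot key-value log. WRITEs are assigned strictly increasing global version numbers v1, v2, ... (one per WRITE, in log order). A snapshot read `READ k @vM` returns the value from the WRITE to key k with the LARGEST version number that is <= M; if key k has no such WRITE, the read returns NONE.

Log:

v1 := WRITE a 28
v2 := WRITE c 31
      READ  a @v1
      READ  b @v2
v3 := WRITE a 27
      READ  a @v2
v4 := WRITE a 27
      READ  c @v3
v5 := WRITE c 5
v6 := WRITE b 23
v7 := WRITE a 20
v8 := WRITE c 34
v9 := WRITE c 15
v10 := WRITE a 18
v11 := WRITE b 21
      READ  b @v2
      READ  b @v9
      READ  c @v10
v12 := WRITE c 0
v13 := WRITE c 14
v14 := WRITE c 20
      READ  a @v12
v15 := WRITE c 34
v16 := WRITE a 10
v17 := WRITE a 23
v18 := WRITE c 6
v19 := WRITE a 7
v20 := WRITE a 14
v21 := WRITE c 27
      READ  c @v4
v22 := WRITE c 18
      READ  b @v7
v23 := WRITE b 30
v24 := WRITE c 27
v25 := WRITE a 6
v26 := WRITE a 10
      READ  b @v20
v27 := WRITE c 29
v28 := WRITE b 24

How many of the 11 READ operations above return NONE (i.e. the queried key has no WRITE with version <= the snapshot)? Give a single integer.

Answer: 2

Derivation:
v1: WRITE a=28  (a history now [(1, 28)])
v2: WRITE c=31  (c history now [(2, 31)])
READ a @v1: history=[(1, 28)] -> pick v1 -> 28
READ b @v2: history=[] -> no version <= 2 -> NONE
v3: WRITE a=27  (a history now [(1, 28), (3, 27)])
READ a @v2: history=[(1, 28), (3, 27)] -> pick v1 -> 28
v4: WRITE a=27  (a history now [(1, 28), (3, 27), (4, 27)])
READ c @v3: history=[(2, 31)] -> pick v2 -> 31
v5: WRITE c=5  (c history now [(2, 31), (5, 5)])
v6: WRITE b=23  (b history now [(6, 23)])
v7: WRITE a=20  (a history now [(1, 28), (3, 27), (4, 27), (7, 20)])
v8: WRITE c=34  (c history now [(2, 31), (5, 5), (8, 34)])
v9: WRITE c=15  (c history now [(2, 31), (5, 5), (8, 34), (9, 15)])
v10: WRITE a=18  (a history now [(1, 28), (3, 27), (4, 27), (7, 20), (10, 18)])
v11: WRITE b=21  (b history now [(6, 23), (11, 21)])
READ b @v2: history=[(6, 23), (11, 21)] -> no version <= 2 -> NONE
READ b @v9: history=[(6, 23), (11, 21)] -> pick v6 -> 23
READ c @v10: history=[(2, 31), (5, 5), (8, 34), (9, 15)] -> pick v9 -> 15
v12: WRITE c=0  (c history now [(2, 31), (5, 5), (8, 34), (9, 15), (12, 0)])
v13: WRITE c=14  (c history now [(2, 31), (5, 5), (8, 34), (9, 15), (12, 0), (13, 14)])
v14: WRITE c=20  (c history now [(2, 31), (5, 5), (8, 34), (9, 15), (12, 0), (13, 14), (14, 20)])
READ a @v12: history=[(1, 28), (3, 27), (4, 27), (7, 20), (10, 18)] -> pick v10 -> 18
v15: WRITE c=34  (c history now [(2, 31), (5, 5), (8, 34), (9, 15), (12, 0), (13, 14), (14, 20), (15, 34)])
v16: WRITE a=10  (a history now [(1, 28), (3, 27), (4, 27), (7, 20), (10, 18), (16, 10)])
v17: WRITE a=23  (a history now [(1, 28), (3, 27), (4, 27), (7, 20), (10, 18), (16, 10), (17, 23)])
v18: WRITE c=6  (c history now [(2, 31), (5, 5), (8, 34), (9, 15), (12, 0), (13, 14), (14, 20), (15, 34), (18, 6)])
v19: WRITE a=7  (a history now [(1, 28), (3, 27), (4, 27), (7, 20), (10, 18), (16, 10), (17, 23), (19, 7)])
v20: WRITE a=14  (a history now [(1, 28), (3, 27), (4, 27), (7, 20), (10, 18), (16, 10), (17, 23), (19, 7), (20, 14)])
v21: WRITE c=27  (c history now [(2, 31), (5, 5), (8, 34), (9, 15), (12, 0), (13, 14), (14, 20), (15, 34), (18, 6), (21, 27)])
READ c @v4: history=[(2, 31), (5, 5), (8, 34), (9, 15), (12, 0), (13, 14), (14, 20), (15, 34), (18, 6), (21, 27)] -> pick v2 -> 31
v22: WRITE c=18  (c history now [(2, 31), (5, 5), (8, 34), (9, 15), (12, 0), (13, 14), (14, 20), (15, 34), (18, 6), (21, 27), (22, 18)])
READ b @v7: history=[(6, 23), (11, 21)] -> pick v6 -> 23
v23: WRITE b=30  (b history now [(6, 23), (11, 21), (23, 30)])
v24: WRITE c=27  (c history now [(2, 31), (5, 5), (8, 34), (9, 15), (12, 0), (13, 14), (14, 20), (15, 34), (18, 6), (21, 27), (22, 18), (24, 27)])
v25: WRITE a=6  (a history now [(1, 28), (3, 27), (4, 27), (7, 20), (10, 18), (16, 10), (17, 23), (19, 7), (20, 14), (25, 6)])
v26: WRITE a=10  (a history now [(1, 28), (3, 27), (4, 27), (7, 20), (10, 18), (16, 10), (17, 23), (19, 7), (20, 14), (25, 6), (26, 10)])
READ b @v20: history=[(6, 23), (11, 21), (23, 30)] -> pick v11 -> 21
v27: WRITE c=29  (c history now [(2, 31), (5, 5), (8, 34), (9, 15), (12, 0), (13, 14), (14, 20), (15, 34), (18, 6), (21, 27), (22, 18), (24, 27), (27, 29)])
v28: WRITE b=24  (b history now [(6, 23), (11, 21), (23, 30), (28, 24)])
Read results in order: ['28', 'NONE', '28', '31', 'NONE', '23', '15', '18', '31', '23', '21']
NONE count = 2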